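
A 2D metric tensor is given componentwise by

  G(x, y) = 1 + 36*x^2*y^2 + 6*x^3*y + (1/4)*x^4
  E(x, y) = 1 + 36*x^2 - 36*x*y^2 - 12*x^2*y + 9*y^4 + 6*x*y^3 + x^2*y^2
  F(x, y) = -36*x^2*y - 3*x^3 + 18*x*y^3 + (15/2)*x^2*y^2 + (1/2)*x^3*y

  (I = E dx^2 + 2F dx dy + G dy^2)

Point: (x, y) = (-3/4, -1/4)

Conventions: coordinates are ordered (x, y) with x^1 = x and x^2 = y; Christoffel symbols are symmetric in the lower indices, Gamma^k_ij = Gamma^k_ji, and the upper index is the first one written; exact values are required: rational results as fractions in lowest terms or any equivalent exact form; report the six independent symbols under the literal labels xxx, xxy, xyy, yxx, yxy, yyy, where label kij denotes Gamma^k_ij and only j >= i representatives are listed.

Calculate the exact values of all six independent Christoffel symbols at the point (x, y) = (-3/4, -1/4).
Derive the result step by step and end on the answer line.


E = 1585/64, F = 1755/256, G = 3049/1024 at the point
E_x = -975/16, E_y = -351/16, F_x = -2529/128, F_y = -3213/128, G_x = -405/64, G_y = -405/32
EG - F^2 = 27385/1024;  g^inv = (1024/27385) * [[3049/1024, -1755/256], [-1755/256, 1585/64]]
first-kind symbols [ij,l] = (1/2)(d_i g_jl + d_j g_il - d_l g_ij): [xx,x] = E_x/2 = -975/32, [xx,y] = F_x - E_y/2 = -1125/128, [xy,x] = E_y/2 = -351/32, [xy,y] = G_x/2 = -405/128, [yy,x] = F_y - G_x/2 = -351/16, [yy,y] = G_y/2 = -405/64
Gamma^x_ij = (G*[ij,x] - F*[ij,y])/(EG - F^2), Gamma^y_ij = (E*[ij,y] - F*[ij,x])/(EG - F^2)

Answer: Gamma_xxx = -6240/5477, Gamma_xxy = -11232/27385, Gamma_xyy = -22464/27385, Gamma_yxx = -1800/5477, Gamma_yxy = -648/5477, Gamma_yyy = -1296/5477


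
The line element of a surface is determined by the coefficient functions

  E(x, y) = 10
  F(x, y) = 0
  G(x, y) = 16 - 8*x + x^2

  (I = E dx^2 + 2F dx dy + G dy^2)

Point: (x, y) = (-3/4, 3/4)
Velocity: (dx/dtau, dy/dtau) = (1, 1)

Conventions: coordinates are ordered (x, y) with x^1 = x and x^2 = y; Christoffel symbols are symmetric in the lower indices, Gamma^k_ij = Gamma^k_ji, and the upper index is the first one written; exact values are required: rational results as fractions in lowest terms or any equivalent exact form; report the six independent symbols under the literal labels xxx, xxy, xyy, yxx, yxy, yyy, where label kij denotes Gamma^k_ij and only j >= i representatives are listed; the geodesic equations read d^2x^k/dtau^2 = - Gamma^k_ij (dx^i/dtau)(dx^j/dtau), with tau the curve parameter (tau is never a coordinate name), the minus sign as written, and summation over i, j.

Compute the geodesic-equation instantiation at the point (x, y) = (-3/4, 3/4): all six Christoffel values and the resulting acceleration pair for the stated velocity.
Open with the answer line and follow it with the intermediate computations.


Answer: Gamma_xxx = 0, Gamma_xxy = 0, Gamma_xyy = 19/40, Gamma_yxx = 0, Gamma_yxy = -4/19, Gamma_yyy = 0; accelerations (d^2x/dtau^2, d^2y/dtau^2) = (-19/40, 8/19)

E = 10, F = 0, G = 361/16 at the point
E_x = 0, E_y = 0, F_x = 0, F_y = 0, G_x = -19/2, G_y = 0
EG - F^2 = 1805/8;  g^inv = (8/1805) * [[361/16, 0], [0, 10]]
first-kind symbols [ij,l] = (1/2)(d_i g_jl + d_j g_il - d_l g_ij): [xx,x] = E_x/2 = 0, [xx,y] = F_x - E_y/2 = 0, [xy,x] = E_y/2 = 0, [xy,y] = G_x/2 = -19/4, [yy,x] = F_y - G_x/2 = 19/4, [yy,y] = G_y/2 = 0
Gamma^x_ij = (G*[ij,x] - F*[ij,y])/(EG - F^2), Gamma^y_ij = (E*[ij,y] - F*[ij,x])/(EG - F^2)
Gamma_xxx = 0, Gamma_xxy = 0, Gamma_xyy = 19/40, Gamma_yxx = 0, Gamma_yxy = -4/19, Gamma_yyy = 0
d^2x/dtau^2 = -(Gamma_xxx*(1)^2 + 2*Gamma_xxy*(1)*(1) + Gamma_xyy*(1)^2) = -19/40
d^2y/dtau^2 = -(Gamma_yxx*(1)^2 + 2*Gamma_yxy*(1)*(1) + Gamma_yyy*(1)^2) = 8/19


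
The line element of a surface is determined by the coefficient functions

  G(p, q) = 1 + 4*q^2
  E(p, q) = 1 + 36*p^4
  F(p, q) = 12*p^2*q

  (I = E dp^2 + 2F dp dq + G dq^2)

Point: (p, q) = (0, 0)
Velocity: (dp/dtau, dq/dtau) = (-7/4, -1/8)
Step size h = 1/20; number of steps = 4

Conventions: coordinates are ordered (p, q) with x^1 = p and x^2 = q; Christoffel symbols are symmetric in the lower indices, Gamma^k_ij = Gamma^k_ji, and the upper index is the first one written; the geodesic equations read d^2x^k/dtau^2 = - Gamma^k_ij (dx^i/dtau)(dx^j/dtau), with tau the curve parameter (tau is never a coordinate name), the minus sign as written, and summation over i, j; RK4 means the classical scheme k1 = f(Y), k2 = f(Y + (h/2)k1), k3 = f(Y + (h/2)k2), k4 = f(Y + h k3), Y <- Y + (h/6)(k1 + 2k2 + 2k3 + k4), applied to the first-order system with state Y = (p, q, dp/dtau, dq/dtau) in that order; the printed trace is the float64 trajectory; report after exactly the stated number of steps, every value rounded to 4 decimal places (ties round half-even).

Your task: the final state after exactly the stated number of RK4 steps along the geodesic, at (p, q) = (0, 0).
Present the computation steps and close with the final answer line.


f(Y) = (dp/dtau, dq/dtau, -Gamma^p_ij Y'^i Y'^j, -Gamma^q_ij Y'^i Y'^j) with the Gammas evaluated at the stage position; h = 0.050000; intermediate values shown to 6 dp
step 0: p = 0.0000, q = 0.0000, dp/dtau = -1.7500, dq/dtau = -0.1250
step 1:
  k1: at (p, q) = (0.000000, 0.000000), (dp/dtau, dq/dtau) = (-1.750000, -0.125000); Gamma_ppp = 0.000000, Gamma_ppq = 0.000000, Gamma_pqq = 0.000000, Gamma_qpp = 0.000000, Gamma_qpq = 0.000000, Gamma_qqq = 0.000000; k1 = (-1.750000, -0.125000, 0.000000, 0.000000)
  k2: at (p, q) = (-0.043750, -0.003125), (dp/dtau, dq/dtau) = (-1.750000, -0.125000); Gamma_ppp = -0.006028, Gamma_ppq = 0.000000, Gamma_pqq = 0.022965, Gamma_qpp = 0.003281, Gamma_qpq = 0.000000, Gamma_qqq = -0.012498; k2 = (-1.750000, -0.125000, 0.018103, -0.009852)
  k3: at (p, q) = (-0.043750, -0.003125), (dp/dtau, dq/dtau) = (-1.749547, -0.125246); Gamma_ppp = -0.006028, Gamma_ppq = 0.000000, Gamma_pqq = 0.022965, Gamma_qpp = 0.003281, Gamma_qpq = 0.000000, Gamma_qqq = -0.012498; k3 = (-1.749547, -0.125246, 0.018092, -0.009846)
  k4: at (p, q) = (-0.087477, -0.006262), (dp/dtau, dq/dtau) = (-1.749095, -0.125492); Gamma_ppp = -0.048088, Gamma_ppq = 0.000000, Gamma_pqq = 0.091620, Gamma_qpp = 0.013118, Gamma_qpq = 0.000000, Gamma_qqq = -0.024993; k4 = (-1.749095, -0.125492, 0.145675, -0.039738)
  Y <- Y + (h/6)(k1 + 2k2 + 2k3 + k4): p = -0.0875, q = -0.0063, dp/dtau = -1.7482, dq/dtau = -0.1257
step 2:
  k1: at (p, q) = (-0.087485, -0.006258), (dp/dtau, dq/dtau) = (-1.748183, -0.125659); Gamma_ppp = -0.048100, Gamma_ppq = 0.000000, Gamma_pqq = 0.091636, Gamma_qpp = 0.013110, Gamma_qpq = 0.000000, Gamma_qqq = -0.024976; k1 = (-1.748183, -0.125659, 0.145555, -0.039672)
  k2: at (p, q) = (-0.131189, -0.009400), (dp/dtau, dq/dtau) = (-1.744544, -0.126651); Gamma_ppp = -0.160795, Gamma_ppq = 0.000000, Gamma_pqq = 0.204278, Gamma_qpp = 0.029273, Gamma_qpq = 0.000000, Gamma_qqq = -0.037189; k2 = (-1.744544, -0.126651, 0.486091, -0.088494)
  k3: at (p, q) = (-0.131099, -0.009424), (dp/dtau, dq/dtau) = (-1.736031, -0.127872); Gamma_ppp = -0.160465, Gamma_ppq = 0.000000, Gamma_pqq = 0.204000, Gamma_qpp = 0.029331, Gamma_qpq = 0.000000, Gamma_qqq = -0.037288; k3 = (-1.736031, -0.127872, 0.480273, -0.087787)
  k4: at (p, q) = (-0.174286, -0.012652), (dp/dtau, dq/dtau) = (-1.724169, -0.130049); Gamma_ppp = -0.368691, Gamma_ppq = 0.000000, Gamma_pqq = 0.352572, Gamma_qpp = 0.051188, Gamma_qpq = 0.000000, Gamma_qqq = -0.048950; k4 = (-1.724169, -0.130049, 1.090067, -0.151341)
  Y <- Y + (h/6)(k1 + 2k2 + 2k3 + k4): p = -0.1744, q = -0.0126, dp/dtau = -1.7218, dq/dtau = -0.1302
step 3:
  k1: at (p, q) = (-0.174431, -0.012631), (dp/dtau, dq/dtau) = (-1.721780, -0.130189); Gamma_ppp = -0.369569, Gamma_ppq = 0.000000, Gamma_pqq = 0.353119, Gamma_qpp = 0.051141, Gamma_qpq = 0.000000, Gamma_qqq = -0.048865; k1 = (-1.721780, -0.130189, 1.089613, -0.150781)
  k2: at (p, q) = (-0.217475, -0.015886), (dp/dtau, dq/dtau) = (-1.694540, -0.133959); Gamma_ppp = -0.684732, Gamma_ppq = 0.000000, Gamma_pqq = 0.524759, Gamma_qpp = 0.076664, Gamma_qpq = 0.000000, Gamma_qqq = -0.058753; k2 = (-1.694540, -0.133959, 1.956768, -0.219084)
  k3: at (p, q) = (-0.216794, -0.015980), (dp/dtau, dq/dtau) = (-1.672861, -0.135666); Gamma_ppp = -0.678943, Gamma_ppq = 0.000000, Gamma_pqq = 0.521956, Gamma_qpp = 0.076948, Gamma_qpq = 0.000000, Gamma_qqq = -0.059156; k3 = (-1.672861, -0.135666, 1.890389, -0.214247)
  k4: at (p, q) = (-0.258074, -0.019414), (dp/dtau, dq/dtau) = (-1.627260, -0.140902); Gamma_ppp = -1.065757, Gamma_ppq = 0.000000, Gamma_pqq = 0.688276, Gamma_qpp = 0.103556, Gamma_qpq = 0.000000, Gamma_qqq = -0.066877; k4 = (-1.627260, -0.140902, 2.808434, -0.272886)
  Y <- Y + (h/6)(k1 + 2k2 + 2k3 + k4): p = -0.2585, q = -0.0194, dp/dtau = -1.6252, dq/dtau = -0.1409
step 4:
  k1: at (p, q) = (-0.258463, -0.019384), (dp/dtau, dq/dtau) = (-1.625177, -0.140942); Gamma_ppp = -1.069698, Gamma_ppq = 0.000000, Gamma_pqq = 0.689782, Gamma_qpp = 0.103464, Gamma_qpq = 0.000000, Gamma_qqq = -0.066717; k1 = (-1.625177, -0.140942, 2.811585, -0.271943)
  k2: at (p, q) = (-0.299092, -0.022908), (dp/dtau, dq/dtau) = (-1.554887, -0.147741); Gamma_ppp = -1.493123, Gamma_ppq = 0.000000, Gamma_pqq = 0.832031, Gamma_qpp = 0.127451, Gamma_qpq = 0.000000, Gamma_qqq = -0.071021; k2 = (-1.554887, -0.147741, 3.591724, -0.306585)
  k3: at (p, q) = (-0.297335, -0.023078), (dp/dtau, dq/dtau) = (-1.535384, -0.148607); Gamma_ppp = -1.474594, Gamma_ppq = 0.000000, Gamma_pqq = 0.826562, Gamma_qpp = 0.128306, Gamma_qpq = 0.000000, Gamma_qqq = -0.071920; k3 = (-1.535384, -0.148607, 3.457960, -0.300882)
  k4: at (p, q) = (-0.335232, -0.026814), (dp/dtau, dq/dtau) = (-1.452279, -0.155986); Gamma_ppp = -1.861017, Gamma_ppq = 0.000000, Gamma_pqq = 0.925238, Gamma_qpp = 0.148015, Gamma_qpq = 0.000000, Gamma_qqq = -0.073588; k4 = (-1.452279, -0.155986, 3.902584, -0.310390)
  Y <- Y + (h/6)(k1 + 2k2 + 2k3 + k4): p = -0.3356, q = -0.0268, dp/dtau = -1.4517, dq/dtau = -0.1559

Answer: p = -0.3356, q = -0.0268, dp/dtau = -1.4517, dq/dtau = -0.1559


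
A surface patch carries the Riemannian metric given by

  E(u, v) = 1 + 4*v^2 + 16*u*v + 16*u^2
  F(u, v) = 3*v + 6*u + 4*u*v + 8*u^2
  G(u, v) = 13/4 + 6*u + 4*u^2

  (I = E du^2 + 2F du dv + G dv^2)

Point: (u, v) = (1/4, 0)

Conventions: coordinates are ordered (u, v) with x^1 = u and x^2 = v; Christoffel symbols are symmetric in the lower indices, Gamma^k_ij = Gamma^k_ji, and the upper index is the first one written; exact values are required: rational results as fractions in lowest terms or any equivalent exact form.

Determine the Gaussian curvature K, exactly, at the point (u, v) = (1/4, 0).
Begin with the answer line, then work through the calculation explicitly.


Answer: K = -1/9

E = 2, F = 2, G = 5, EG - F^2 = 6 at the point
E_u = 8, E_v = 4, F_u = 10, F_v = 4, G_u = 8, G_v = 0
E_vv = 8, F_uv = 4, G_uu = 8
Compute both Brioschi determinants and normalise by (EG - F^2)^2.
M1 = [[-E_vv/2 + F_uv - G_uu/2, E_u/2, F_u - E_v/2], [F_v - G_u/2, E, F], [G_v/2, F, G]] = [[-4, 4, 8], [0, 2, 2], [0, 2, 5]]; det M1 = -24
M2 = [[0, E_v/2, G_u/2], [E_v/2, E, F], [G_u/2, F, G]] = [[0, 2, 4], [2, 2, 2], [4, 2, 5]]; det M2 = -20
det M1 - det M2 = -4; K = -4 / (6)^2 = -1/9


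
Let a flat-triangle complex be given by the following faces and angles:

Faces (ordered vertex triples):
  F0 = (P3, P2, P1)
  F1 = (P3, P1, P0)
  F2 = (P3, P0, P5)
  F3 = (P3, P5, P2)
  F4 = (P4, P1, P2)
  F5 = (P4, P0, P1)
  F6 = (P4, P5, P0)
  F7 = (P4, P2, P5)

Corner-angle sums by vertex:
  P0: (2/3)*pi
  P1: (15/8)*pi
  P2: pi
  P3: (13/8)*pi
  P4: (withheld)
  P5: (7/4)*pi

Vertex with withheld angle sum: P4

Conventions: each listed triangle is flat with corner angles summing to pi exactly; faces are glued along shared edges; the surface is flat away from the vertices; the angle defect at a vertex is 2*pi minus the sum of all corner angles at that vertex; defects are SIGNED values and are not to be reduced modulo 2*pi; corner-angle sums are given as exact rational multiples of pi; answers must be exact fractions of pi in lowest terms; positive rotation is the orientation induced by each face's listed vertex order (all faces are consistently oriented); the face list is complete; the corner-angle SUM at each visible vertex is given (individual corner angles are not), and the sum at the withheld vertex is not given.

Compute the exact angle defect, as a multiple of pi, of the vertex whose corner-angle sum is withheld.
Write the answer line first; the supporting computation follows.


Answer: defect(P4) = (11/12)*pi

V = 6, E = 12, F = 8; chi = V - E + F = 2
Gauss-Bonnet: total defect = 2*pi*chi = 4*pi; visible defects sum to (37/12)*pi


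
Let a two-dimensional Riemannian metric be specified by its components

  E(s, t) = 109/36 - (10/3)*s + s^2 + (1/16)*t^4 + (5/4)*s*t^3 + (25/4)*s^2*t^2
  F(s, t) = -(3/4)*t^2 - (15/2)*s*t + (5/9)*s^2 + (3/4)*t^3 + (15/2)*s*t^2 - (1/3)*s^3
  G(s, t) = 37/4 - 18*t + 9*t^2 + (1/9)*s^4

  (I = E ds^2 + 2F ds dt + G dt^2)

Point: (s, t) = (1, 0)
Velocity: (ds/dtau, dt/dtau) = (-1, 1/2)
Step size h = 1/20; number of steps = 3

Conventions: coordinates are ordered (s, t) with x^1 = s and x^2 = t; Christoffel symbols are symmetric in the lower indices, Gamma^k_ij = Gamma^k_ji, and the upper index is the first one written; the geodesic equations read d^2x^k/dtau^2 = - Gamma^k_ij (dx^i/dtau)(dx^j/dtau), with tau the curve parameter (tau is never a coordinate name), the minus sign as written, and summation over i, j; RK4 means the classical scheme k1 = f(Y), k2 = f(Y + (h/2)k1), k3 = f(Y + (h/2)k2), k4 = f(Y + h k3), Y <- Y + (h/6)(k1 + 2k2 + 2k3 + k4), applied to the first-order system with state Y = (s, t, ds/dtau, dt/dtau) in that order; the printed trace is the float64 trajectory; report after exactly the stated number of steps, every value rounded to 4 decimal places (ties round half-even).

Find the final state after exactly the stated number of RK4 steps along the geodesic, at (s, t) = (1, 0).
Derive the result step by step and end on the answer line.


f(Y) = (ds/dtau, dt/dtau, -Gamma^s_ij Y'^i Y'^j, -Gamma^t_ij Y'^i Y'^j) with the Gammas evaluated at the stage position; h = 0.050000; intermediate values shown to 6 dp
step 0: s = 1.0000, t = 0.0000, ds/dtau = -1.0000, dt/dtau = 0.5000
step 1:
  k1: at (s, t) = (1.000000, 0.000000), (ds/dtau, dt/dtau) = (-1.000000, 0.500000); Gamma_sss = -0.971176, Gamma_sst = -0.007655, Gamma_stt = -10.895108, Gamma_tss = 0.034924, Gamma_tst = 0.023921, Gamma_ttt = -0.702787; k1 = (-1.000000, 0.500000, 3.687298, 0.164693)
  k2: at (s, t) = (0.975000, 0.012500), (ds/dtau, dt/dtau) = (-0.907818, 0.504117); Gamma_sss = -0.948745, Gamma_sst = 0.098482, Gamma_stt = -9.936055, Gamma_tss = 0.009616, Gamma_tst = 0.021178, Gamma_ttt = -0.833567; k2 = (-0.907818, 0.504117, 3.397124, 0.223296)
  k3: at (s, t) = (0.977305, 0.012603), (ds/dtau, dt/dtau) = (-0.915072, 0.505582); Gamma_sss = -0.949590, Gamma_sst = 0.100242, Gamma_stt = -10.003469, Gamma_tss = 0.009161, Gamma_tst = 0.021322, Gamma_ttt = -0.833303; k3 = (-0.915072, 0.505582, 3.444920, 0.225062)
  k4: at (s, t) = (0.954246, 0.025279), (ds/dtau, dt/dtau) = (-0.827754, 0.511253); Gamma_sss = -0.930063, Gamma_sst = 0.189425, Gamma_stt = -9.179332, Gamma_tss = -0.016132, Gamma_tst = 0.020874, Gamma_ttt = -0.945767; k4 = (-0.827754, 0.511253, 3.196875, 0.275924)
  Y <- Y + (h/6)(k1 + 2k2 + 2k3 + k4): s = 0.9544, t = 0.0253, ds/dtau = -0.8286, dt/dtau = 0.5111
step 2:
  k1: at (s, t) = (0.954387, 0.025255), (ds/dtau, dt/dtau) = (-0.828598, 0.511144); Gamma_sss = -0.930138, Gamma_sst = 0.189348, Gamma_stt = -9.183470, Gamma_tss = -0.016097, Gamma_tst = 0.020879, Gamma_ttt = -0.945561; k1 = (-0.828598, 0.511144, 3.198352, 0.275783)
  k2: at (s, t) = (0.933672, 0.038034), (ds/dtau, dt/dtau) = (-0.748639, 0.518039); Gamma_sss = -0.913390, Gamma_sst = 0.265016, Gamma_stt = -8.489010, Gamma_tss = -0.041432, Gamma_tst = 0.022233, Gamma_ttt = -1.042772; k2 = (-0.748639, 0.518039, 2.995627, 0.320309)
  k3: at (s, t) = (0.935671, 0.038206), (ds/dtau, dt/dtau) = (-0.753707, 0.519152); Gamma_sss = -0.914107, Gamma_sst = 0.268356, Gamma_stt = -8.537270, Gamma_tss = -0.042116, Gamma_tst = 0.022432, Gamma_ttt = -1.044438; k3 = (-0.753707, 0.519152, 3.030246, 0.322976)
  k4: at (s, t) = (0.916702, 0.051213), (ds/dtau, dt/dtau) = (-0.677086, 0.527293); Gamma_sss = -0.899599, Gamma_sst = 0.334821, Gamma_stt = -7.932891, Gamma_tss = -0.067962, Gamma_tst = 0.025305, Gamma_ttt = -1.131348; k4 = (-0.677086, 0.527293, 2.857140, 0.363784)
  Y <- Y + (h/6)(k1 + 2k2 + 2k3 + k4): s = 0.9168, t = 0.0512, ds/dtau = -0.6777, dt/dtau = 0.5272
step 3:
  k1: at (s, t) = (0.916801, 0.051196), (ds/dtau, dt/dtau) = (-0.677704, 0.527196); Gamma_sss = -0.899648, Gamma_sst = 0.334837, Gamma_stt = -7.935379, Gamma_tss = -0.067941, Gamma_tst = 0.025307, Gamma_ttt = -1.131274; k1 = (-0.677704, 0.527196, 2.857977, 0.363709)
  k2: at (s, t) = (0.899858, 0.064375), (ds/dtau, dt/dtau) = (-0.606255, 0.536288); Gamma_sss = -0.887312, Gamma_sst = 0.394277, Gamma_stt = -7.418012, Gamma_tss = -0.094384, Gamma_tst = 0.029475, Gamma_ttt = -1.209827; k2 = (-0.606255, 0.536288, 2.715966, 0.401809)
  k3: at (s, t) = (0.901644, 0.064603), (ds/dtau, dt/dtau) = (-0.609805, 0.537241); Gamma_sss = -0.887981, Gamma_sst = 0.398501, Gamma_stt = -7.454386, Gamma_tss = -0.095274, Gamma_tst = 0.029798, Gamma_ttt = -1.212616; k3 = (-0.609805, 0.537241, 2.742857, 0.404948)
  k4: at (s, t) = (0.886311, 0.078058), (ds/dtau, dt/dtau) = (-0.540561, 0.547443); Gamma_sss = -0.877515, Gamma_sst = 0.453373, Gamma_stt = -6.999587, Gamma_tss = -0.122746, Gamma_tst = 0.035248, Gamma_ttt = -1.285724; k4 = (-0.540561, 0.547443, 2.622479, 0.442053)
  Y <- Y + (h/6)(k1 + 2k2 + 2k3 + k4): s = 0.8864, t = 0.0780, ds/dtau = -0.5411, dt/dtau = 0.5474

Answer: s = 0.8864, t = 0.0780, ds/dtau = -0.5411, dt/dtau = 0.5474


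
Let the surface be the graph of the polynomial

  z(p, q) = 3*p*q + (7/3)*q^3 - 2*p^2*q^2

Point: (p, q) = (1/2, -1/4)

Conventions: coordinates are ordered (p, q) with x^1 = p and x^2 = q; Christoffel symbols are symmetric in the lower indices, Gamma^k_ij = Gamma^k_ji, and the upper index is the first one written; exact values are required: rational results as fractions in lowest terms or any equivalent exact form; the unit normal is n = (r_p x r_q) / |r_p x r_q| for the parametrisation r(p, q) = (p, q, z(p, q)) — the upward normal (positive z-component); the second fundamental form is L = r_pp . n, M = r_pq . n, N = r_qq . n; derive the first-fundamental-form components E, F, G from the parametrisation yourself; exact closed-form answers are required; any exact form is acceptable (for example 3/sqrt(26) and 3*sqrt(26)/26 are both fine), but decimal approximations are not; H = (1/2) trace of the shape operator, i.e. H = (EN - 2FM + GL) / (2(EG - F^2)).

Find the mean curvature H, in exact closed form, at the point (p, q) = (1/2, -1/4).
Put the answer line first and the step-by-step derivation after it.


Answer: H = 94*sqrt(1677)/21801

z_p = -7/8, z_q = 35/16, z_pp = -1/4, z_pq = 4, z_qq = -9/2
E = 113/64, F = -245/128, G = 1481/256; answer radicand W^2 = 1677/256
unnormalised second-form numerators: l = -1/4, m = 4, n = -9/2; L = l/sqrt(1677/256), and similarly M = m/sqrt(W^2), N = n/sqrt(W^2)
H = (E*n - 2*F*m + G*l) / (2*(EG - F^2)*sqrt(W^2)); E*n - 2*F*m + G*l = 6063/1024, EG - F^2 = 1677/256, so H = (47/104)/sqrt(1677/256)


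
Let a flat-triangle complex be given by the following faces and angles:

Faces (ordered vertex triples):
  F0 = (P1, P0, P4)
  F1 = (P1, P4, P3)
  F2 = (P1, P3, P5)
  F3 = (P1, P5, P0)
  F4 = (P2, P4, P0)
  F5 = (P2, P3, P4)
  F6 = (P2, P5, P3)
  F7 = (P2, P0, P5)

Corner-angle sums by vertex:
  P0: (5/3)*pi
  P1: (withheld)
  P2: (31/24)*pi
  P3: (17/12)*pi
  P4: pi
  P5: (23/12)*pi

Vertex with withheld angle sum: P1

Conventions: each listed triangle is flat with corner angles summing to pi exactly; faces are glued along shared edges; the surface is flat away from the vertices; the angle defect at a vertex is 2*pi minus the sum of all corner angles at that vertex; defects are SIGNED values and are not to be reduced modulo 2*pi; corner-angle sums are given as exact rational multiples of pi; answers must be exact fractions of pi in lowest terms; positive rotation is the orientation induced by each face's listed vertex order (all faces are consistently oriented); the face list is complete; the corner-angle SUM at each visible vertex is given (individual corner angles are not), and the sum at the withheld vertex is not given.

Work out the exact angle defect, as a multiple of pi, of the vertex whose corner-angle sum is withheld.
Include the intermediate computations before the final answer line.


V = 6, E = 12, F = 8; chi = V - E + F = 2
Gauss-Bonnet: total defect = 2*pi*chi = 4*pi; visible defects sum to (65/24)*pi

Answer: defect(P1) = (31/24)*pi


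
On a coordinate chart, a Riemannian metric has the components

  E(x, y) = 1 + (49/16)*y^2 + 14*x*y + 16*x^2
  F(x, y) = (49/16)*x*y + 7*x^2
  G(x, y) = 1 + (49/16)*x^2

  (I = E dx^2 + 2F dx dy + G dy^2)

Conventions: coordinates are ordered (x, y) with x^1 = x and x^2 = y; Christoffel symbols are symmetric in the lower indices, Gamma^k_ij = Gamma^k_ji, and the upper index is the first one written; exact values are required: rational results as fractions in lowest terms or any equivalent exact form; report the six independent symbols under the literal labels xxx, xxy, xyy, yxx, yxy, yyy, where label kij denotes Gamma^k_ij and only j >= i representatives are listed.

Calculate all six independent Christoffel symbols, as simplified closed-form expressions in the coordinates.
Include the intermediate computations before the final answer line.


E = 1 + (49/16)*y^2 + 14*x*y + 16*x^2; F = (49/16)*x*y + 7*x^2; G = 1 + (49/16)*x^2
Gamma^k_ij = (1/2) g^{kl} (d_i g_jl + d_j g_il - d_l g_ij), with g^inv = (1/(EG-F^2)) [[G, -F], [-F, E]]
first partials: E_x = 14*y + 32*x, E_y = (49/8)*y + 14*x, F_x = (49/16)*y + 14*x, F_y = (49/16)*x, G_x = (49/8)*x, G_y = 0
D = EG - F^2 = 1 + (49/16)*y^2 + 14*x*y + (305/16)*x^2
expanded: Gamma^x_xx = (G E_x - 2F F_x + F E_y)/(2D), Gamma^x_xy = (G E_y - F G_x)/(2D), Gamma^x_yy = (2G F_y - G G_x - F G_y)/(2D), Gamma^y_xx = (2E F_x - E E_y - F E_x)/(2D), Gamma^y_xy = (E G_x - F E_y)/(2D), Gamma^y_yy = (E G_y - 2F F_y + F G_x)/(2D); substitute and cancel common factors

Answer: Gamma_xxx = (256*x + 112*y)/(305*x^2 + 224*x*y + 49*y^2 + 16), Gamma_xxy = (112*x + 49*y)/(305*x^2 + 224*x*y + 49*y^2 + 16), Gamma_xyy = 0, Gamma_yxx = 112*x/(305*x^2 + 224*x*y + 49*y^2 + 16), Gamma_yxy = 49*x/(305*x^2 + 224*x*y + 49*y^2 + 16), Gamma_yyy = 0


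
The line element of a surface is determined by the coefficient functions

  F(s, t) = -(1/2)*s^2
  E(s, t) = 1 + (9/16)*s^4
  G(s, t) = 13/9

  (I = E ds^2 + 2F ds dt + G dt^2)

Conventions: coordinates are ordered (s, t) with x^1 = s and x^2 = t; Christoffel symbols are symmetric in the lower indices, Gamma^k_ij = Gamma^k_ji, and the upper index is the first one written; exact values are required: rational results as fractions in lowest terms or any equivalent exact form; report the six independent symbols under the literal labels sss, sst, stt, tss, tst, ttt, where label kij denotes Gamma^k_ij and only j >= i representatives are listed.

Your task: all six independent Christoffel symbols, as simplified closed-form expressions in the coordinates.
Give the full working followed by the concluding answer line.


E = 1 + (9/16)*s^4; F = -(1/2)*s^2; G = 13/9
Gamma^k_ij = (1/2) g^{kl} (d_i g_jl + d_j g_il - d_l g_ij), with g^inv = (1/(EG-F^2)) [[G, -F], [-F, E]]
first partials: E_s = (9/4)*s^3, E_t = 0, F_s = -s, F_t = 0, G_s = 0, G_t = 0
D = EG - F^2 = 13/9 + (9/16)*s^4
expanded: Gamma^s_ss = (G E_s - 2F F_s + F E_t)/(2D), Gamma^s_st = (G E_t - F G_s)/(2D), Gamma^s_tt = (2G F_t - G G_s - F G_t)/(2D), Gamma^t_ss = (2E F_s - E E_t - F E_s)/(2D), Gamma^t_st = (E G_s - F E_t)/(2D), Gamma^t_tt = (E G_t - 2F F_t + F G_s)/(2D); substitute and cancel common factors

Answer: Gamma_sss = 162*s^3/(81*s^4 + 208), Gamma_sst = 0, Gamma_stt = 0, Gamma_tss = -144*s/(81*s^4 + 208), Gamma_tst = 0, Gamma_ttt = 0


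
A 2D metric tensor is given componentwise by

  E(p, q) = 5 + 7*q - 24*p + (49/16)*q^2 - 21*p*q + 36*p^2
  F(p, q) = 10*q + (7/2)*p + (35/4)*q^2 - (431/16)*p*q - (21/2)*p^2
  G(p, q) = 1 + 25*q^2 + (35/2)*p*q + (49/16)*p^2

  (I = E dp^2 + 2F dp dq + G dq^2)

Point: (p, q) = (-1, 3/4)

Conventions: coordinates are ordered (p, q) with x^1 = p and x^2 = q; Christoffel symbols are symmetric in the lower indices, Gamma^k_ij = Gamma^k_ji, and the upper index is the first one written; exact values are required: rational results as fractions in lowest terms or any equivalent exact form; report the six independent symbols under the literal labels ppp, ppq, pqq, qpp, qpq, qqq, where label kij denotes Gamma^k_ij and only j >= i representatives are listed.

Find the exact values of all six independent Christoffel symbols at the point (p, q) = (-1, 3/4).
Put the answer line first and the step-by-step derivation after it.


Answer: Gamma_ppp = -4768/7827, Gamma_ppq = 4172/23481, Gamma_pqq = 11920/23481, Gamma_qpp = -1024/7827, Gamma_qpq = 896/23481, Gamma_qqq = 2560/23481

E = 22457/256, F = 149/8, G = 5 at the point
E_p = -447/4, E_q = 1043/32, F_p = 275/64, F_q = 801/16, G_p = 7, G_q = 20
EG - F^2 = 23481/256;  g^inv = (256/23481) * [[5, -149/8], [-149/8, 22457/256]]
first-kind symbols [ij,l] = (1/2)(d_i g_jl + d_j g_il - d_l g_ij): [pp,p] = E_p/2 = -447/8, [pp,q] = F_p - E_q/2 = -12, [pq,p] = E_q/2 = 1043/64, [pq,q] = G_p/2 = 7/2, [qq,p] = F_q - G_p/2 = 745/16, [qq,q] = G_q/2 = 10
Gamma^p_ij = (G*[ij,p] - F*[ij,q])/(EG - F^2), Gamma^q_ij = (E*[ij,q] - F*[ij,p])/(EG - F^2)


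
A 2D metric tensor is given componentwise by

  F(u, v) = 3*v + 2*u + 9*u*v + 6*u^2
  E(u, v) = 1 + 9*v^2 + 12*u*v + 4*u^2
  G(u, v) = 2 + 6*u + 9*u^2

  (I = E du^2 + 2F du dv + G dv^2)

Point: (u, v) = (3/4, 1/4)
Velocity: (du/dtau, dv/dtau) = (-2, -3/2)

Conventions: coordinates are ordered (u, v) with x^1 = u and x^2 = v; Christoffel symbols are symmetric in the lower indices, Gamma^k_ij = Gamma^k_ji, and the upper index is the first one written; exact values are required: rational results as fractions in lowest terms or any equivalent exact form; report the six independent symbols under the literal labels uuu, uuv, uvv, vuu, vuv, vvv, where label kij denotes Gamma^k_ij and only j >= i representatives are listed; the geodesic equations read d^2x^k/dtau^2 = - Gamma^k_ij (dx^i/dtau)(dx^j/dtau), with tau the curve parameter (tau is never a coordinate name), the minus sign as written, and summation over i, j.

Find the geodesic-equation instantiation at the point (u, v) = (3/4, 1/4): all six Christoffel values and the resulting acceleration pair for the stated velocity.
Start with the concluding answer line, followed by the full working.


Answer: Gamma_uuu = 36/133, Gamma_uuv = 54/133, Gamma_uvv = 0, Gamma_vuu = 52/133, Gamma_vuv = 78/133, Gamma_vvv = 0; accelerations (d^2u/dtau^2, d^2v/dtau^2) = (-468/133, -676/133)

E = 97/16, F = 117/16, G = 185/16 at the point
E_u = 9, E_v = 27/2, F_u = 53/4, F_v = 39/4, G_u = 39/2, G_v = 0
EG - F^2 = 133/8;  g^inv = (8/133) * [[185/16, -117/16], [-117/16, 97/16]]
first-kind symbols [ij,l] = (1/2)(d_i g_jl + d_j g_il - d_l g_ij): [uu,u] = E_u/2 = 9/2, [uu,v] = F_u - E_v/2 = 13/2, [uv,u] = E_v/2 = 27/4, [uv,v] = G_u/2 = 39/4, [vv,u] = F_v - G_u/2 = 0, [vv,v] = G_v/2 = 0
Gamma^u_ij = (G*[ij,u] - F*[ij,v])/(EG - F^2), Gamma^v_ij = (E*[ij,v] - F*[ij,u])/(EG - F^2)
Gamma_uuu = 36/133, Gamma_uuv = 54/133, Gamma_uvv = 0, Gamma_vuu = 52/133, Gamma_vuv = 78/133, Gamma_vvv = 0
d^2u/dtau^2 = -(Gamma_uuu*(-2)^2 + 2*Gamma_uuv*(-2)*(-3/2) + Gamma_uvv*(-3/2)^2) = -468/133
d^2v/dtau^2 = -(Gamma_vuu*(-2)^2 + 2*Gamma_vuv*(-2)*(-3/2) + Gamma_vvv*(-3/2)^2) = -676/133


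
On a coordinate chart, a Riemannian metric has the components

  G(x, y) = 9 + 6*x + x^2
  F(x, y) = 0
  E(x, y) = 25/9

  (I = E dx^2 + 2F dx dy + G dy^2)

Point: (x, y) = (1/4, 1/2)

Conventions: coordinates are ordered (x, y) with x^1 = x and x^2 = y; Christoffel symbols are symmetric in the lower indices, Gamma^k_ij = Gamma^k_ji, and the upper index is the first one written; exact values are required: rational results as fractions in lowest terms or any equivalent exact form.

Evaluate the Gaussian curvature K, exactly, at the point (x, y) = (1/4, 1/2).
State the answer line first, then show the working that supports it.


Answer: K = 0

E = 25/9, F = 0, G = 169/16, EG - F^2 = 4225/144 at the point
E_x = 0, E_y = 0, F_x = 0, F_y = 0, G_x = 13/2, G_y = 0
E_yy = 0, F_xy = 0, G_xx = 2
K follows from Brioschi's formula, (det M1 - det M2)/(EG - F^2)^2.
M1 = [[-E_yy/2 + F_xy - G_xx/2, E_x/2, F_x - E_y/2], [F_y - G_x/2, E, F], [G_y/2, F, G]] = [[-1, 0, 0], [-13/4, 25/9, 0], [0, 0, 169/16]]; det M1 = -4225/144
M2 = [[0, E_y/2, G_x/2], [E_y/2, E, F], [G_x/2, F, G]] = [[0, 0, 13/4], [0, 25/9, 0], [13/4, 0, 169/16]]; det M2 = -4225/144
det M1 - det M2 = 0; K = 0 / (4225/144)^2 = 0


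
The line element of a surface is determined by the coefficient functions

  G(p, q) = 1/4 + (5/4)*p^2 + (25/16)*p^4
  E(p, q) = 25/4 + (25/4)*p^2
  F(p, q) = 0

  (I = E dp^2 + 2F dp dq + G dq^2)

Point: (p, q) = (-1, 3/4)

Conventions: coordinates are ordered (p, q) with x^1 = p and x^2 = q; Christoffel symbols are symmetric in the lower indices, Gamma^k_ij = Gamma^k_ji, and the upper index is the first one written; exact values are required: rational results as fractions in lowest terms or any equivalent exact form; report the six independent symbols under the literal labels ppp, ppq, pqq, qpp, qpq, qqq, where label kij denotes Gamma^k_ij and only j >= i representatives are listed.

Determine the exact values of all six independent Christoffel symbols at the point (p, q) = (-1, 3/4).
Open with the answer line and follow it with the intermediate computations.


Answer: Gamma_ppp = -1/2, Gamma_ppq = 0, Gamma_pqq = 7/20, Gamma_qpp = 0, Gamma_qpq = -10/7, Gamma_qqq = 0

E = 25/2, F = 0, G = 49/16 at the point
E_p = -25/2, E_q = 0, F_p = 0, F_q = 0, G_p = -35/4, G_q = 0
EG - F^2 = 1225/32;  g^inv = (32/1225) * [[49/16, 0], [0, 25/2]]
first-kind symbols [ij,l] = (1/2)(d_i g_jl + d_j g_il - d_l g_ij): [pp,p] = E_p/2 = -25/4, [pp,q] = F_p - E_q/2 = 0, [pq,p] = E_q/2 = 0, [pq,q] = G_p/2 = -35/8, [qq,p] = F_q - G_p/2 = 35/8, [qq,q] = G_q/2 = 0
Gamma^p_ij = (G*[ij,p] - F*[ij,q])/(EG - F^2), Gamma^q_ij = (E*[ij,q] - F*[ij,p])/(EG - F^2)


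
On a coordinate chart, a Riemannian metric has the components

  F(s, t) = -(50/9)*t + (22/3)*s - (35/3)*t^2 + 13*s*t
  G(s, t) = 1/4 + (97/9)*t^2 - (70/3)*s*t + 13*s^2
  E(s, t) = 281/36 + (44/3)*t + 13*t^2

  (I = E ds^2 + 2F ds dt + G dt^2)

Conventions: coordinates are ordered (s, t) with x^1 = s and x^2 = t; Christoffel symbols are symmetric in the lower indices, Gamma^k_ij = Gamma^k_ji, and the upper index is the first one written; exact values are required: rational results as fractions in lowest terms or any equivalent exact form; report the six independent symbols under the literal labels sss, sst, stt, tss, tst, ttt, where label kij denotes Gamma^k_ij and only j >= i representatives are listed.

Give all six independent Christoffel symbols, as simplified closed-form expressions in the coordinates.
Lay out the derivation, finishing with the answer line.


E = 281/36 + (44/3)*t + 13*t^2; F = -(50/9)*t + (22/3)*s - (35/3)*t^2 + 13*s*t; G = 1/4 + (97/9)*t^2 - (70/3)*s*t + 13*s^2
Gamma^k_ij = (1/2) g^{kl} (d_i g_jl + d_j g_il - d_l g_ij), with g^inv = (1/(EG-F^2)) [[G, -F], [-F, E]]
first partials: E_s = 0, E_t = 44/3 + 26*t, F_s = 22/3 + 13*t, F_t = -50/9 - (70/3)*t + 13*s, G_s = -(70/3)*t + 26*s, G_t = (194/9)*t - (70/3)*s
D = EG - F^2 = 281/144 + (11/3)*t + (9155/162)*t^2 - (5435/54)*s*t + (1717/36)*s^2 + (256/9)*t^3 - (80/3)*s*t^2 + 4*t^4
expanded: Gamma^s_ss = (G E_s - 2F F_s + F E_t)/(2D), Gamma^s_st = (G E_t - F G_s)/(2D), Gamma^s_tt = (2G F_t - G G_s - F G_t)/(2D), Gamma^t_ss = (2E F_s - E E_t - F E_s)/(2D), Gamma^t_st = (E G_s - F E_t)/(2D), Gamma^t_tt = (E G_t - 2F F_t + F G_s)/(2D); substitute and cancel common factors

Answer: Gamma_sss = 0, Gamma_sst = (-17280*s*t + 5184*t^3 + 18432*t^2 + 4212*t + 2376)/(61812*s^2 - 34560*s*t^2 - 130440*s*t + 5184*t^4 + 36864*t^3 + 73240*t^2 + 4752*t + 2529), Gamma_stt = (17280*s^2 - 5184*s*t^2 - 18432*s*t - 3780*t - 1800)/(61812*s^2 - 34560*s*t^2 - 130440*s*t + 5184*t^4 + 36864*t^3 + 73240*t^2 + 4752*t + 2529), Gamma_tss = 0, Gamma_tst = (61812*s - 17280*t^2 - 65220*t)/(61812*s^2 - 34560*s*t^2 - 130440*s*t + 5184*t^4 + 36864*t^3 + 73240*t^2 + 4752*t + 2529), Gamma_ttt = (-17280*s*t - 65220*s + 5184*t^3 + 36864*t^2 + 69028*t)/(61812*s^2 - 34560*s*t^2 - 130440*s*t + 5184*t^4 + 36864*t^3 + 73240*t^2 + 4752*t + 2529)


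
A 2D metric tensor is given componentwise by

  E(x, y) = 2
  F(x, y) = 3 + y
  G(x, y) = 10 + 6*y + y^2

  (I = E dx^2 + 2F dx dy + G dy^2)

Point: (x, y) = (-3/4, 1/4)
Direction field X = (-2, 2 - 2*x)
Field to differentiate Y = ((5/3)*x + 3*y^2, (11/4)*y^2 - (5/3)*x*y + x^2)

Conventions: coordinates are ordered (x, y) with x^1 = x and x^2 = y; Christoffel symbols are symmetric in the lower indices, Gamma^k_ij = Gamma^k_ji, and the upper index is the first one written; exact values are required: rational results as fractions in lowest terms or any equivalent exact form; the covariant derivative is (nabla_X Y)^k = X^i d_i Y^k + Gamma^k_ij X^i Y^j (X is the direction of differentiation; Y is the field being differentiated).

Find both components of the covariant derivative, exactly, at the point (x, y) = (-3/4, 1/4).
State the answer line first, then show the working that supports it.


Answer: (nabla_X Y)^x = 53/24, (nabla_X Y)^y = 447/32

E = 2, F = 13/4, G = 185/16 at the point
E_x = 0, E_y = 0, F_x = 0, F_y = 1, G_x = 0, G_y = 13/2
EG - F^2 = 201/16;  g^inv = (16/201) * [[185/16, -13/4], [-13/4, 2]]
first-kind symbols [ij,l] = (1/2)(d_i g_jl + d_j g_il - d_l g_ij): [xx,x] = E_x/2 = 0, [xx,y] = F_x - E_y/2 = 0, [xy,x] = E_y/2 = 0, [xy,y] = G_x/2 = 0, [yy,x] = F_y - G_x/2 = 1, [yy,y] = G_y/2 = 13/4
Gamma^x_ij = (G*[ij,x] - F*[ij,y])/(EG - F^2), Gamma^y_ij = (E*[ij,y] - F*[ij,x])/(EG - F^2)
Gamma_xxx = 0, Gamma_xxy = 0, Gamma_xyy = 16/201, Gamma_yxx = 0, Gamma_yxy = 0, Gamma_yyy = 52/201
X = (-2, 7/2), Y = (-17/16, 67/64) at the point


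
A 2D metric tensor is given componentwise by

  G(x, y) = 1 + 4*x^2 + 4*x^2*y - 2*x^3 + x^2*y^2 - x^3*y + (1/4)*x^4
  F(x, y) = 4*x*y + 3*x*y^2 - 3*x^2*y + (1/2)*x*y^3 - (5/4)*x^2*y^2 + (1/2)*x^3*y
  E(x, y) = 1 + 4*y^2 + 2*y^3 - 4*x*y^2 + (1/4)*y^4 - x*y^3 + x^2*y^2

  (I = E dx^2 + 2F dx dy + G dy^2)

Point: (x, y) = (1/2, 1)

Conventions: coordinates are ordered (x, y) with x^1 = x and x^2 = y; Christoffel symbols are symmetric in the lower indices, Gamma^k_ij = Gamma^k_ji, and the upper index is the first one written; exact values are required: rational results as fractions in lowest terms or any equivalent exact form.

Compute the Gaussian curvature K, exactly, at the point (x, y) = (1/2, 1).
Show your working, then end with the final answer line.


E = 5, F = 11/4, G = 185/64, EG - F^2 = 441/64 at the point
E_x = -4, E_y = 10, F_x = 29/8, F_y = 71/16, G_x = 55/8, G_y = 11/8
E_yy = 33/2, F_xy = 51/8, G_xx = 39/4
Evaluate Brioschi's two determinant matrices M1, M2 and divide by (EG - F^2)^2.
M1 = [[-E_yy/2 + F_xy - G_xx/2, E_x/2, F_x - E_y/2], [F_y - G_x/2, E, F], [G_y/2, F, G]] = [[-27/4, -2, -11/8], [1, 5, 11/4], [11/16, 11/4, 185/64]]; det M1 = -11153/256
M2 = [[0, E_y/2, G_x/2], [E_y/2, E, F], [G_x/2, F, G]] = [[0, 5, 55/16], [5, 5, 11/4], [55/16, 11/4, 185/64]]; det M2 = -9425/256
det M1 - det M2 = -27/4; K = -27/4 / (441/64)^2 = -1024/7203

Answer: K = -1024/7203


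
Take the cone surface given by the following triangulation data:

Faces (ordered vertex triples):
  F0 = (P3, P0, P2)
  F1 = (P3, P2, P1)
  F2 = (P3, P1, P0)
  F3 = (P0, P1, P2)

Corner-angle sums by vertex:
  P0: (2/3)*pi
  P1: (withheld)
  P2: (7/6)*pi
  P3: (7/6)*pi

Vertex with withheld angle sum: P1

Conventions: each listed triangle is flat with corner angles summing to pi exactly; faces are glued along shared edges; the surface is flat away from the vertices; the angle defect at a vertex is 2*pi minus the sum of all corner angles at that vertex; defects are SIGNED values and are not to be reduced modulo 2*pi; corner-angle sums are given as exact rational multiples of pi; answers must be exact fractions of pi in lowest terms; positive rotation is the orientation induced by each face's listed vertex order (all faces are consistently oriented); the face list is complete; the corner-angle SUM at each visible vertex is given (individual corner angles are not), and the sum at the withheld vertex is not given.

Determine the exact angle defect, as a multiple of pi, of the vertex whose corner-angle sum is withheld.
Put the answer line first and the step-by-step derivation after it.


Answer: defect(P1) = pi

V = 4, E = 6, F = 4; chi = V - E + F = 2
Gauss-Bonnet: total defect = 2*pi*chi = 4*pi; visible defects sum to 3*pi


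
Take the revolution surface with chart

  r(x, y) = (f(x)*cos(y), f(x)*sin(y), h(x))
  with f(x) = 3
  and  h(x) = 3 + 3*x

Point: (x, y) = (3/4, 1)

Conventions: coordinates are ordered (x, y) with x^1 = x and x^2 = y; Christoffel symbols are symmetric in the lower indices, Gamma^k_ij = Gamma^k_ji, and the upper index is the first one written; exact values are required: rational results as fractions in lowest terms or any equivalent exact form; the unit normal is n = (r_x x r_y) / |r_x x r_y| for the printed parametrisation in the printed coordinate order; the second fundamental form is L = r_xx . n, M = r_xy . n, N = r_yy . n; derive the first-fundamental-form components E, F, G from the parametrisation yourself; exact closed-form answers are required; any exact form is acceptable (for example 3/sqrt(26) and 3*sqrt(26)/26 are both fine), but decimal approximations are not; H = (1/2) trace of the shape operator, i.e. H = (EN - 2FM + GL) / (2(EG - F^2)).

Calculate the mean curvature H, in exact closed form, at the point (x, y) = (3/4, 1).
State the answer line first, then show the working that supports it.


Answer: H = 1/6

f = 3, f' = 0, f'' = 0, h' = 3, h'' = 0
E = 9, F = 0, G = 9; answer radicand W^2 = 9
unnormalised second-form numerators: l = 0, m = 0, n = 9; L = l/sqrt(9), and similarly M = m/sqrt(W^2), N = n/sqrt(W^2)
H = (E*n - 2*F*m + G*l) / (2*(EG - F^2)*sqrt(W^2)); E*n - 2*F*m + G*l = 81, EG - F^2 = 81, so H = (1/2)/sqrt(9)


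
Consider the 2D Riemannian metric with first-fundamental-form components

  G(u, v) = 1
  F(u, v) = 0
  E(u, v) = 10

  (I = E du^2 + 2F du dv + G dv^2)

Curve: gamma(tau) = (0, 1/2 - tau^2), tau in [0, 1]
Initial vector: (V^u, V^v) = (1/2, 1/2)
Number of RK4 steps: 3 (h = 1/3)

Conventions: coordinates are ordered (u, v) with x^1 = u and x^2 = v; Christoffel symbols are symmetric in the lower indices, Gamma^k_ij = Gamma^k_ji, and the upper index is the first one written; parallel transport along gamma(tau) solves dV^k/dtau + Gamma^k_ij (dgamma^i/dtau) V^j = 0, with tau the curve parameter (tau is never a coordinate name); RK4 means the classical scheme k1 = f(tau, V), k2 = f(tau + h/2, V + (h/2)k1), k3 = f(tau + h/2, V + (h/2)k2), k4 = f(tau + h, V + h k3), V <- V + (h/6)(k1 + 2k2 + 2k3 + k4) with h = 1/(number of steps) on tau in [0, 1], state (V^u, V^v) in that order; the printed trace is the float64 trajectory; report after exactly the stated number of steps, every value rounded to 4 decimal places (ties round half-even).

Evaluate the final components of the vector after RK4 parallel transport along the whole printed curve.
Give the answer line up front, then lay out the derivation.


Answer: V^u = 0.5000, V^v = 0.5000

gamma'(tau) = (0, -2*tau); f(tau, V)^k = -Gamma^k_ij(gamma(tau)) gamma'^i(tau) V^j; h = 1/3; intermediate values shown to 6 dp
curve data and Christoffel symbols at the stage parameters:
  tau = 0.000000: gamma = (0.000000, 0.500000), gamma' = (0.000000, 0.000000); Gamma_uuu = 0.000000, Gamma_uuv = 0.000000, Gamma_uvv = 0.000000, Gamma_vuu = 0.000000, Gamma_vuv = 0.000000, Gamma_vvv = 0.000000
  tau = 0.166667: gamma = (0.000000, 0.472222), gamma' = (0.000000, -0.333333); Gamma_uuu = 0.000000, Gamma_uuv = 0.000000, Gamma_uvv = 0.000000, Gamma_vuu = 0.000000, Gamma_vuv = 0.000000, Gamma_vvv = 0.000000
  tau = 0.333333: gamma = (0.000000, 0.388889), gamma' = (0.000000, -0.666667); Gamma_uuu = 0.000000, Gamma_uuv = 0.000000, Gamma_uvv = 0.000000, Gamma_vuu = 0.000000, Gamma_vuv = 0.000000, Gamma_vvv = 0.000000
  tau = 0.500000: gamma = (0.000000, 0.250000), gamma' = (0.000000, -1.000000); Gamma_uuu = 0.000000, Gamma_uuv = 0.000000, Gamma_uvv = 0.000000, Gamma_vuu = 0.000000, Gamma_vuv = 0.000000, Gamma_vvv = 0.000000
  tau = 0.666667: gamma = (0.000000, 0.055556), gamma' = (0.000000, -1.333333); Gamma_uuu = 0.000000, Gamma_uuv = 0.000000, Gamma_uvv = 0.000000, Gamma_vuu = 0.000000, Gamma_vuv = 0.000000, Gamma_vvv = 0.000000
  tau = 0.833333: gamma = (0.000000, -0.194444), gamma' = (0.000000, -1.666667); Gamma_uuu = 0.000000, Gamma_uuv = 0.000000, Gamma_uvv = 0.000000, Gamma_vuu = 0.000000, Gamma_vuv = 0.000000, Gamma_vvv = 0.000000
  tau = 1.000000: gamma = (0.000000, -0.500000), gamma' = (0.000000, -2.000000); Gamma_uuu = 0.000000, Gamma_uuv = 0.000000, Gamma_uvv = 0.000000, Gamma_vuu = 0.000000, Gamma_vuv = 0.000000, Gamma_vvv = 0.000000
step 0: V^u = 0.5000, V^v = 0.5000
step 1: k1 = (0.000000, 0.000000), k2 = (0.000000, 0.000000), k3 = (0.000000, 0.000000), k4 = (0.000000, 0.000000); V <- V + (h/6)(k1 + 2k2 + 2k3 + k4): V^u = 0.5000, V^v = 0.5000
step 2: k1 = (0.000000, 0.000000), k2 = (0.000000, 0.000000), k3 = (0.000000, 0.000000), k4 = (0.000000, 0.000000); V <- V + (h/6)(k1 + 2k2 + 2k3 + k4): V^u = 0.5000, V^v = 0.5000
step 3: k1 = (0.000000, 0.000000), k2 = (0.000000, 0.000000), k3 = (0.000000, 0.000000), k4 = (0.000000, 0.000000); V <- V + (h/6)(k1 + 2k2 + 2k3 + k4): V^u = 0.5000, V^v = 0.5000
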